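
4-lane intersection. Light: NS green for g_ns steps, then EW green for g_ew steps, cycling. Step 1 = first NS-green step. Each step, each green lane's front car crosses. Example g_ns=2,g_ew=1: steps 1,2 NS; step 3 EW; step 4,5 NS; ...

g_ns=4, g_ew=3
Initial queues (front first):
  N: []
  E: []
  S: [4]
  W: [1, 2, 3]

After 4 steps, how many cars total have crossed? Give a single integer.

Answer: 1

Derivation:
Step 1 [NS]: N:empty,E:wait,S:car4-GO,W:wait | queues: N=0 E=0 S=0 W=3
Step 2 [NS]: N:empty,E:wait,S:empty,W:wait | queues: N=0 E=0 S=0 W=3
Step 3 [NS]: N:empty,E:wait,S:empty,W:wait | queues: N=0 E=0 S=0 W=3
Step 4 [NS]: N:empty,E:wait,S:empty,W:wait | queues: N=0 E=0 S=0 W=3
Cars crossed by step 4: 1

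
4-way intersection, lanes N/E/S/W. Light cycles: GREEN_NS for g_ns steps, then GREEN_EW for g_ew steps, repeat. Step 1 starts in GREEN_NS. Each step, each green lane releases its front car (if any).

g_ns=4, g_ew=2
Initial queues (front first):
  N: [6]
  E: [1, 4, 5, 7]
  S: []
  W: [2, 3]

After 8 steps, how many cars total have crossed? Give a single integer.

Answer: 5

Derivation:
Step 1 [NS]: N:car6-GO,E:wait,S:empty,W:wait | queues: N=0 E=4 S=0 W=2
Step 2 [NS]: N:empty,E:wait,S:empty,W:wait | queues: N=0 E=4 S=0 W=2
Step 3 [NS]: N:empty,E:wait,S:empty,W:wait | queues: N=0 E=4 S=0 W=2
Step 4 [NS]: N:empty,E:wait,S:empty,W:wait | queues: N=0 E=4 S=0 W=2
Step 5 [EW]: N:wait,E:car1-GO,S:wait,W:car2-GO | queues: N=0 E=3 S=0 W=1
Step 6 [EW]: N:wait,E:car4-GO,S:wait,W:car3-GO | queues: N=0 E=2 S=0 W=0
Step 7 [NS]: N:empty,E:wait,S:empty,W:wait | queues: N=0 E=2 S=0 W=0
Step 8 [NS]: N:empty,E:wait,S:empty,W:wait | queues: N=0 E=2 S=0 W=0
Cars crossed by step 8: 5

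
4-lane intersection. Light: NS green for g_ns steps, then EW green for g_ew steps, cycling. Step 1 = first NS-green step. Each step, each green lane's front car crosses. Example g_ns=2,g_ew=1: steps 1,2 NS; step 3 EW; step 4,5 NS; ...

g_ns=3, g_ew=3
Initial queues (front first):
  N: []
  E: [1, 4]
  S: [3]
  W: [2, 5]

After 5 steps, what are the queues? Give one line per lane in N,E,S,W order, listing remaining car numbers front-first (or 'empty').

Step 1 [NS]: N:empty,E:wait,S:car3-GO,W:wait | queues: N=0 E=2 S=0 W=2
Step 2 [NS]: N:empty,E:wait,S:empty,W:wait | queues: N=0 E=2 S=0 W=2
Step 3 [NS]: N:empty,E:wait,S:empty,W:wait | queues: N=0 E=2 S=0 W=2
Step 4 [EW]: N:wait,E:car1-GO,S:wait,W:car2-GO | queues: N=0 E=1 S=0 W=1
Step 5 [EW]: N:wait,E:car4-GO,S:wait,W:car5-GO | queues: N=0 E=0 S=0 W=0

N: empty
E: empty
S: empty
W: empty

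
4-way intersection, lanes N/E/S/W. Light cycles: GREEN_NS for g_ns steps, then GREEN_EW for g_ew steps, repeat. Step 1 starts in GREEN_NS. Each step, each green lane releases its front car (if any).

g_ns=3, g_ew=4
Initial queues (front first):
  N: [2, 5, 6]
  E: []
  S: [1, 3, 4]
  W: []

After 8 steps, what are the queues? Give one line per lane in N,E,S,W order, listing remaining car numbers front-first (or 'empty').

Step 1 [NS]: N:car2-GO,E:wait,S:car1-GO,W:wait | queues: N=2 E=0 S=2 W=0
Step 2 [NS]: N:car5-GO,E:wait,S:car3-GO,W:wait | queues: N=1 E=0 S=1 W=0
Step 3 [NS]: N:car6-GO,E:wait,S:car4-GO,W:wait | queues: N=0 E=0 S=0 W=0

N: empty
E: empty
S: empty
W: empty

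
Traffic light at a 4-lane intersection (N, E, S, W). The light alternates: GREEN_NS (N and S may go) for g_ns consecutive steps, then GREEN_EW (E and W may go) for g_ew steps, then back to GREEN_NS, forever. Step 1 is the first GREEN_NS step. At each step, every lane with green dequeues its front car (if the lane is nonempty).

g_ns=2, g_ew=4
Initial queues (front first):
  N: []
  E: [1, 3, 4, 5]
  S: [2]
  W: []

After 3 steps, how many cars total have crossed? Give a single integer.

Answer: 2

Derivation:
Step 1 [NS]: N:empty,E:wait,S:car2-GO,W:wait | queues: N=0 E=4 S=0 W=0
Step 2 [NS]: N:empty,E:wait,S:empty,W:wait | queues: N=0 E=4 S=0 W=0
Step 3 [EW]: N:wait,E:car1-GO,S:wait,W:empty | queues: N=0 E=3 S=0 W=0
Cars crossed by step 3: 2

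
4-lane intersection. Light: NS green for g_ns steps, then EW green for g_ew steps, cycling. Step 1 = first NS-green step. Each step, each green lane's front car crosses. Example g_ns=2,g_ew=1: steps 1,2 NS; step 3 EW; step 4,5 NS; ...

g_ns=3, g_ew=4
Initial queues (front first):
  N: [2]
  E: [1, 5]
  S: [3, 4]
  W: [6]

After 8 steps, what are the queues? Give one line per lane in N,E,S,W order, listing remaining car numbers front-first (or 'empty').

Step 1 [NS]: N:car2-GO,E:wait,S:car3-GO,W:wait | queues: N=0 E=2 S=1 W=1
Step 2 [NS]: N:empty,E:wait,S:car4-GO,W:wait | queues: N=0 E=2 S=0 W=1
Step 3 [NS]: N:empty,E:wait,S:empty,W:wait | queues: N=0 E=2 S=0 W=1
Step 4 [EW]: N:wait,E:car1-GO,S:wait,W:car6-GO | queues: N=0 E=1 S=0 W=0
Step 5 [EW]: N:wait,E:car5-GO,S:wait,W:empty | queues: N=0 E=0 S=0 W=0

N: empty
E: empty
S: empty
W: empty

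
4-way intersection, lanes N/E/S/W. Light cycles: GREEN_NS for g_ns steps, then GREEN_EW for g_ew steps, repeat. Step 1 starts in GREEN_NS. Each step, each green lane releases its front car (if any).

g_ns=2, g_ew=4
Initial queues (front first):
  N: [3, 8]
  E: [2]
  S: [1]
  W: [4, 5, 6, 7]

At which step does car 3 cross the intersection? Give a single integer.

Step 1 [NS]: N:car3-GO,E:wait,S:car1-GO,W:wait | queues: N=1 E=1 S=0 W=4
Step 2 [NS]: N:car8-GO,E:wait,S:empty,W:wait | queues: N=0 E=1 S=0 W=4
Step 3 [EW]: N:wait,E:car2-GO,S:wait,W:car4-GO | queues: N=0 E=0 S=0 W=3
Step 4 [EW]: N:wait,E:empty,S:wait,W:car5-GO | queues: N=0 E=0 S=0 W=2
Step 5 [EW]: N:wait,E:empty,S:wait,W:car6-GO | queues: N=0 E=0 S=0 W=1
Step 6 [EW]: N:wait,E:empty,S:wait,W:car7-GO | queues: N=0 E=0 S=0 W=0
Car 3 crosses at step 1

1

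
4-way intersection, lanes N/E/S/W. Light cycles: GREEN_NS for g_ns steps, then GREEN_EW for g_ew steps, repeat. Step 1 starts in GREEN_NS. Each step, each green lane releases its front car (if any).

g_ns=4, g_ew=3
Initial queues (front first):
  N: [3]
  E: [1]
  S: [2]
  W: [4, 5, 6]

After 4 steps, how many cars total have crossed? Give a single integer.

Step 1 [NS]: N:car3-GO,E:wait,S:car2-GO,W:wait | queues: N=0 E=1 S=0 W=3
Step 2 [NS]: N:empty,E:wait,S:empty,W:wait | queues: N=0 E=1 S=0 W=3
Step 3 [NS]: N:empty,E:wait,S:empty,W:wait | queues: N=0 E=1 S=0 W=3
Step 4 [NS]: N:empty,E:wait,S:empty,W:wait | queues: N=0 E=1 S=0 W=3
Cars crossed by step 4: 2

Answer: 2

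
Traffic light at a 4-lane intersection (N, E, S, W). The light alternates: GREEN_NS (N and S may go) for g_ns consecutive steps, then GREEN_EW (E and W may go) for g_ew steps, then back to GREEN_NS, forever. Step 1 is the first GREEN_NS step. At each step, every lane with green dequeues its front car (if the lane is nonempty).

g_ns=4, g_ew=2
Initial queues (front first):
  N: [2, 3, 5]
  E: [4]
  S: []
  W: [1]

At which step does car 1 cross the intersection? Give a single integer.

Step 1 [NS]: N:car2-GO,E:wait,S:empty,W:wait | queues: N=2 E=1 S=0 W=1
Step 2 [NS]: N:car3-GO,E:wait,S:empty,W:wait | queues: N=1 E=1 S=0 W=1
Step 3 [NS]: N:car5-GO,E:wait,S:empty,W:wait | queues: N=0 E=1 S=0 W=1
Step 4 [NS]: N:empty,E:wait,S:empty,W:wait | queues: N=0 E=1 S=0 W=1
Step 5 [EW]: N:wait,E:car4-GO,S:wait,W:car1-GO | queues: N=0 E=0 S=0 W=0
Car 1 crosses at step 5

5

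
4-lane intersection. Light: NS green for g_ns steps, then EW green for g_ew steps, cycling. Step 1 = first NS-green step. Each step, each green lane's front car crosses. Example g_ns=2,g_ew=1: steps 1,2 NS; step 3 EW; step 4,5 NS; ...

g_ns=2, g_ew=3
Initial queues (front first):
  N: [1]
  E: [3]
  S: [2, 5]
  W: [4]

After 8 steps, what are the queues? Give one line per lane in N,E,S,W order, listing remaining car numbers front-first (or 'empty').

Step 1 [NS]: N:car1-GO,E:wait,S:car2-GO,W:wait | queues: N=0 E=1 S=1 W=1
Step 2 [NS]: N:empty,E:wait,S:car5-GO,W:wait | queues: N=0 E=1 S=0 W=1
Step 3 [EW]: N:wait,E:car3-GO,S:wait,W:car4-GO | queues: N=0 E=0 S=0 W=0

N: empty
E: empty
S: empty
W: empty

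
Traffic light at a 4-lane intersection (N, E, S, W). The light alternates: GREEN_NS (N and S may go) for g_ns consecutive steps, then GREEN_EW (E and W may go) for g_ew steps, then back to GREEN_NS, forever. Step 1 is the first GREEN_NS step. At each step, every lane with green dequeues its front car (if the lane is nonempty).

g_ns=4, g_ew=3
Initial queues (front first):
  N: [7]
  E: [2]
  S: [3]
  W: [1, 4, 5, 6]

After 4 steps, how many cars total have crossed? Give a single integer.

Step 1 [NS]: N:car7-GO,E:wait,S:car3-GO,W:wait | queues: N=0 E=1 S=0 W=4
Step 2 [NS]: N:empty,E:wait,S:empty,W:wait | queues: N=0 E=1 S=0 W=4
Step 3 [NS]: N:empty,E:wait,S:empty,W:wait | queues: N=0 E=1 S=0 W=4
Step 4 [NS]: N:empty,E:wait,S:empty,W:wait | queues: N=0 E=1 S=0 W=4
Cars crossed by step 4: 2

Answer: 2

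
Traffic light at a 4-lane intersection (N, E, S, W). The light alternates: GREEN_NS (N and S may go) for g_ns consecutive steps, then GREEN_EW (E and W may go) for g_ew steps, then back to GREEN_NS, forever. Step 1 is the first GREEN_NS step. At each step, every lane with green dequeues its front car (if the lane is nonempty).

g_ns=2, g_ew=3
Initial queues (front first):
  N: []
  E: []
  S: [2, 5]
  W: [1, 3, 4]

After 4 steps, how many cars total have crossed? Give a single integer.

Answer: 4

Derivation:
Step 1 [NS]: N:empty,E:wait,S:car2-GO,W:wait | queues: N=0 E=0 S=1 W=3
Step 2 [NS]: N:empty,E:wait,S:car5-GO,W:wait | queues: N=0 E=0 S=0 W=3
Step 3 [EW]: N:wait,E:empty,S:wait,W:car1-GO | queues: N=0 E=0 S=0 W=2
Step 4 [EW]: N:wait,E:empty,S:wait,W:car3-GO | queues: N=0 E=0 S=0 W=1
Cars crossed by step 4: 4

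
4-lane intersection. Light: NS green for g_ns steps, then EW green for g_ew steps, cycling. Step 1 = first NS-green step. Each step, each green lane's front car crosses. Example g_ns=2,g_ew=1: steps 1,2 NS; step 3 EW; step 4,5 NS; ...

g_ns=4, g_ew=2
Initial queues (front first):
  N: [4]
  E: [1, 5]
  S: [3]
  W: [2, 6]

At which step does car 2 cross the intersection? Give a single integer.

Step 1 [NS]: N:car4-GO,E:wait,S:car3-GO,W:wait | queues: N=0 E=2 S=0 W=2
Step 2 [NS]: N:empty,E:wait,S:empty,W:wait | queues: N=0 E=2 S=0 W=2
Step 3 [NS]: N:empty,E:wait,S:empty,W:wait | queues: N=0 E=2 S=0 W=2
Step 4 [NS]: N:empty,E:wait,S:empty,W:wait | queues: N=0 E=2 S=0 W=2
Step 5 [EW]: N:wait,E:car1-GO,S:wait,W:car2-GO | queues: N=0 E=1 S=0 W=1
Step 6 [EW]: N:wait,E:car5-GO,S:wait,W:car6-GO | queues: N=0 E=0 S=0 W=0
Car 2 crosses at step 5

5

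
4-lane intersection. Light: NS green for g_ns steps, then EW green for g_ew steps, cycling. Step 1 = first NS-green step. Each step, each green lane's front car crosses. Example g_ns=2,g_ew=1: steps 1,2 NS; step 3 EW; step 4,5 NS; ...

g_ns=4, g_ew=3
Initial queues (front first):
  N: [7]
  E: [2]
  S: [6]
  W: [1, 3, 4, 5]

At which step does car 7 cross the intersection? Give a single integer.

Step 1 [NS]: N:car7-GO,E:wait,S:car6-GO,W:wait | queues: N=0 E=1 S=0 W=4
Step 2 [NS]: N:empty,E:wait,S:empty,W:wait | queues: N=0 E=1 S=0 W=4
Step 3 [NS]: N:empty,E:wait,S:empty,W:wait | queues: N=0 E=1 S=0 W=4
Step 4 [NS]: N:empty,E:wait,S:empty,W:wait | queues: N=0 E=1 S=0 W=4
Step 5 [EW]: N:wait,E:car2-GO,S:wait,W:car1-GO | queues: N=0 E=0 S=0 W=3
Step 6 [EW]: N:wait,E:empty,S:wait,W:car3-GO | queues: N=0 E=0 S=0 W=2
Step 7 [EW]: N:wait,E:empty,S:wait,W:car4-GO | queues: N=0 E=0 S=0 W=1
Step 8 [NS]: N:empty,E:wait,S:empty,W:wait | queues: N=0 E=0 S=0 W=1
Step 9 [NS]: N:empty,E:wait,S:empty,W:wait | queues: N=0 E=0 S=0 W=1
Step 10 [NS]: N:empty,E:wait,S:empty,W:wait | queues: N=0 E=0 S=0 W=1
Step 11 [NS]: N:empty,E:wait,S:empty,W:wait | queues: N=0 E=0 S=0 W=1
Step 12 [EW]: N:wait,E:empty,S:wait,W:car5-GO | queues: N=0 E=0 S=0 W=0
Car 7 crosses at step 1

1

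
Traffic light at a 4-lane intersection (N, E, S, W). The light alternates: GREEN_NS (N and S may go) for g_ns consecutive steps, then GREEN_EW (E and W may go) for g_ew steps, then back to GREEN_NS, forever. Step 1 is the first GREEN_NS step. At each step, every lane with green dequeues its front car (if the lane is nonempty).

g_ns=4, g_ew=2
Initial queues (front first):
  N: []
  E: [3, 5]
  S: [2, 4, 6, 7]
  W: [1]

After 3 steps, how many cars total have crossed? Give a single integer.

Step 1 [NS]: N:empty,E:wait,S:car2-GO,W:wait | queues: N=0 E=2 S=3 W=1
Step 2 [NS]: N:empty,E:wait,S:car4-GO,W:wait | queues: N=0 E=2 S=2 W=1
Step 3 [NS]: N:empty,E:wait,S:car6-GO,W:wait | queues: N=0 E=2 S=1 W=1
Cars crossed by step 3: 3

Answer: 3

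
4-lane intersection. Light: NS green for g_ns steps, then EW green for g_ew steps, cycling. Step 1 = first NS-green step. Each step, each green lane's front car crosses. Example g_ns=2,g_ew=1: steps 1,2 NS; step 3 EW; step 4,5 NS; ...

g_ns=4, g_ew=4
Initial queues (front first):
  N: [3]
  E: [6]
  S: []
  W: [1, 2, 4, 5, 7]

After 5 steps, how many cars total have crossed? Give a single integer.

Answer: 3

Derivation:
Step 1 [NS]: N:car3-GO,E:wait,S:empty,W:wait | queues: N=0 E=1 S=0 W=5
Step 2 [NS]: N:empty,E:wait,S:empty,W:wait | queues: N=0 E=1 S=0 W=5
Step 3 [NS]: N:empty,E:wait,S:empty,W:wait | queues: N=0 E=1 S=0 W=5
Step 4 [NS]: N:empty,E:wait,S:empty,W:wait | queues: N=0 E=1 S=0 W=5
Step 5 [EW]: N:wait,E:car6-GO,S:wait,W:car1-GO | queues: N=0 E=0 S=0 W=4
Cars crossed by step 5: 3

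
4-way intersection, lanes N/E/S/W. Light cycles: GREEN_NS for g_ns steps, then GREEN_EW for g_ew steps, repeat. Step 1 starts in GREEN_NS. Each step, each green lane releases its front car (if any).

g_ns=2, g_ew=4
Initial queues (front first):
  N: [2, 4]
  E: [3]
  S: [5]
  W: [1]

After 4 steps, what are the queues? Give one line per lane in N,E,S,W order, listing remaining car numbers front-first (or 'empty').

Step 1 [NS]: N:car2-GO,E:wait,S:car5-GO,W:wait | queues: N=1 E=1 S=0 W=1
Step 2 [NS]: N:car4-GO,E:wait,S:empty,W:wait | queues: N=0 E=1 S=0 W=1
Step 3 [EW]: N:wait,E:car3-GO,S:wait,W:car1-GO | queues: N=0 E=0 S=0 W=0

N: empty
E: empty
S: empty
W: empty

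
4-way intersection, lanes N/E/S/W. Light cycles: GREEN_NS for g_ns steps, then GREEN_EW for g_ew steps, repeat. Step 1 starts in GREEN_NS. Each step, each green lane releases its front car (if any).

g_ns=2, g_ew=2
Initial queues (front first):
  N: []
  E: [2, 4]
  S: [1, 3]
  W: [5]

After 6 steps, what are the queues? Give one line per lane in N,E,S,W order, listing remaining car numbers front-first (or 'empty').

Step 1 [NS]: N:empty,E:wait,S:car1-GO,W:wait | queues: N=0 E=2 S=1 W=1
Step 2 [NS]: N:empty,E:wait,S:car3-GO,W:wait | queues: N=0 E=2 S=0 W=1
Step 3 [EW]: N:wait,E:car2-GO,S:wait,W:car5-GO | queues: N=0 E=1 S=0 W=0
Step 4 [EW]: N:wait,E:car4-GO,S:wait,W:empty | queues: N=0 E=0 S=0 W=0

N: empty
E: empty
S: empty
W: empty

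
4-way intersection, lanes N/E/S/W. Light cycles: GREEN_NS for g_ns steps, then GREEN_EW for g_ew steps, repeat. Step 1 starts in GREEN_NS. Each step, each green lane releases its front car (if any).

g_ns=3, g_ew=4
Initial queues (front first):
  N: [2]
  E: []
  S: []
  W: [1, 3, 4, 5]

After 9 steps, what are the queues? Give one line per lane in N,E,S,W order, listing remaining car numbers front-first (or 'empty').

Step 1 [NS]: N:car2-GO,E:wait,S:empty,W:wait | queues: N=0 E=0 S=0 W=4
Step 2 [NS]: N:empty,E:wait,S:empty,W:wait | queues: N=0 E=0 S=0 W=4
Step 3 [NS]: N:empty,E:wait,S:empty,W:wait | queues: N=0 E=0 S=0 W=4
Step 4 [EW]: N:wait,E:empty,S:wait,W:car1-GO | queues: N=0 E=0 S=0 W=3
Step 5 [EW]: N:wait,E:empty,S:wait,W:car3-GO | queues: N=0 E=0 S=0 W=2
Step 6 [EW]: N:wait,E:empty,S:wait,W:car4-GO | queues: N=0 E=0 S=0 W=1
Step 7 [EW]: N:wait,E:empty,S:wait,W:car5-GO | queues: N=0 E=0 S=0 W=0

N: empty
E: empty
S: empty
W: empty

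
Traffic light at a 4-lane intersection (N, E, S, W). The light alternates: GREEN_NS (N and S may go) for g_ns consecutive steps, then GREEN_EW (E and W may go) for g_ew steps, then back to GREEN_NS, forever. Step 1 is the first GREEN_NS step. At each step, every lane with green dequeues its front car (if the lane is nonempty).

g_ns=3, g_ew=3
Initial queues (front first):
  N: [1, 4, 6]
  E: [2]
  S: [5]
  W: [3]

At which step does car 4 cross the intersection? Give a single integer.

Step 1 [NS]: N:car1-GO,E:wait,S:car5-GO,W:wait | queues: N=2 E=1 S=0 W=1
Step 2 [NS]: N:car4-GO,E:wait,S:empty,W:wait | queues: N=1 E=1 S=0 W=1
Step 3 [NS]: N:car6-GO,E:wait,S:empty,W:wait | queues: N=0 E=1 S=0 W=1
Step 4 [EW]: N:wait,E:car2-GO,S:wait,W:car3-GO | queues: N=0 E=0 S=0 W=0
Car 4 crosses at step 2

2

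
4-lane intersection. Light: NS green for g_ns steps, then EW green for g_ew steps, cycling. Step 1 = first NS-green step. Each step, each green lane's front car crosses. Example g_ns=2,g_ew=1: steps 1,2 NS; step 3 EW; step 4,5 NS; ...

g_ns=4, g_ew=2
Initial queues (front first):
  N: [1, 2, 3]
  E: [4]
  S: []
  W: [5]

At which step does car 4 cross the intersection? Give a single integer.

Step 1 [NS]: N:car1-GO,E:wait,S:empty,W:wait | queues: N=2 E=1 S=0 W=1
Step 2 [NS]: N:car2-GO,E:wait,S:empty,W:wait | queues: N=1 E=1 S=0 W=1
Step 3 [NS]: N:car3-GO,E:wait,S:empty,W:wait | queues: N=0 E=1 S=0 W=1
Step 4 [NS]: N:empty,E:wait,S:empty,W:wait | queues: N=0 E=1 S=0 W=1
Step 5 [EW]: N:wait,E:car4-GO,S:wait,W:car5-GO | queues: N=0 E=0 S=0 W=0
Car 4 crosses at step 5

5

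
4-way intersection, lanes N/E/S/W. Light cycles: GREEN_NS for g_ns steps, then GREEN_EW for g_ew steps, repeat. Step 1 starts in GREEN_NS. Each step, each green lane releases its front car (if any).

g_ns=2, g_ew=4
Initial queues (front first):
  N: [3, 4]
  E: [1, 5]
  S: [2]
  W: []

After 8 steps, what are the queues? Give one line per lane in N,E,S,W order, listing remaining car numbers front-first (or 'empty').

Step 1 [NS]: N:car3-GO,E:wait,S:car2-GO,W:wait | queues: N=1 E=2 S=0 W=0
Step 2 [NS]: N:car4-GO,E:wait,S:empty,W:wait | queues: N=0 E=2 S=0 W=0
Step 3 [EW]: N:wait,E:car1-GO,S:wait,W:empty | queues: N=0 E=1 S=0 W=0
Step 4 [EW]: N:wait,E:car5-GO,S:wait,W:empty | queues: N=0 E=0 S=0 W=0

N: empty
E: empty
S: empty
W: empty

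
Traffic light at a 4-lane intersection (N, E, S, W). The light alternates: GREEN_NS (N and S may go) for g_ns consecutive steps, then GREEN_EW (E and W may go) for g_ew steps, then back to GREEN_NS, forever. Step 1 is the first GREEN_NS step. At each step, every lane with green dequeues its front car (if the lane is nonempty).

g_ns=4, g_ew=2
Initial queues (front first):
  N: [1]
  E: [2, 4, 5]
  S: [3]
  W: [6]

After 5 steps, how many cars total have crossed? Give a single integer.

Answer: 4

Derivation:
Step 1 [NS]: N:car1-GO,E:wait,S:car3-GO,W:wait | queues: N=0 E=3 S=0 W=1
Step 2 [NS]: N:empty,E:wait,S:empty,W:wait | queues: N=0 E=3 S=0 W=1
Step 3 [NS]: N:empty,E:wait,S:empty,W:wait | queues: N=0 E=3 S=0 W=1
Step 4 [NS]: N:empty,E:wait,S:empty,W:wait | queues: N=0 E=3 S=0 W=1
Step 5 [EW]: N:wait,E:car2-GO,S:wait,W:car6-GO | queues: N=0 E=2 S=0 W=0
Cars crossed by step 5: 4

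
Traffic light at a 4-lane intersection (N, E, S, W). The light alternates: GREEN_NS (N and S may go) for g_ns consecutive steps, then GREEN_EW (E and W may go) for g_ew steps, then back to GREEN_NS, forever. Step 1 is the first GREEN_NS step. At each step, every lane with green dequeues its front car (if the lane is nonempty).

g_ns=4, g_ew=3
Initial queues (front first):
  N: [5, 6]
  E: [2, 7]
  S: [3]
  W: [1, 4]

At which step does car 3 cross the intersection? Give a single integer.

Step 1 [NS]: N:car5-GO,E:wait,S:car3-GO,W:wait | queues: N=1 E=2 S=0 W=2
Step 2 [NS]: N:car6-GO,E:wait,S:empty,W:wait | queues: N=0 E=2 S=0 W=2
Step 3 [NS]: N:empty,E:wait,S:empty,W:wait | queues: N=0 E=2 S=0 W=2
Step 4 [NS]: N:empty,E:wait,S:empty,W:wait | queues: N=0 E=2 S=0 W=2
Step 5 [EW]: N:wait,E:car2-GO,S:wait,W:car1-GO | queues: N=0 E=1 S=0 W=1
Step 6 [EW]: N:wait,E:car7-GO,S:wait,W:car4-GO | queues: N=0 E=0 S=0 W=0
Car 3 crosses at step 1

1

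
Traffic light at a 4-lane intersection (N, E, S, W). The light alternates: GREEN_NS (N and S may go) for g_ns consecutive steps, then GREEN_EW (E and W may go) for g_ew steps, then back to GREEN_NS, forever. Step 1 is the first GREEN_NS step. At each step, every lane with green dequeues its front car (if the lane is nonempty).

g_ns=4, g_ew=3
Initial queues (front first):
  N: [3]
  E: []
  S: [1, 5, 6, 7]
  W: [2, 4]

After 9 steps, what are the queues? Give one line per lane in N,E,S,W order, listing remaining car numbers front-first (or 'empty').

Step 1 [NS]: N:car3-GO,E:wait,S:car1-GO,W:wait | queues: N=0 E=0 S=3 W=2
Step 2 [NS]: N:empty,E:wait,S:car5-GO,W:wait | queues: N=0 E=0 S=2 W=2
Step 3 [NS]: N:empty,E:wait,S:car6-GO,W:wait | queues: N=0 E=0 S=1 W=2
Step 4 [NS]: N:empty,E:wait,S:car7-GO,W:wait | queues: N=0 E=0 S=0 W=2
Step 5 [EW]: N:wait,E:empty,S:wait,W:car2-GO | queues: N=0 E=0 S=0 W=1
Step 6 [EW]: N:wait,E:empty,S:wait,W:car4-GO | queues: N=0 E=0 S=0 W=0

N: empty
E: empty
S: empty
W: empty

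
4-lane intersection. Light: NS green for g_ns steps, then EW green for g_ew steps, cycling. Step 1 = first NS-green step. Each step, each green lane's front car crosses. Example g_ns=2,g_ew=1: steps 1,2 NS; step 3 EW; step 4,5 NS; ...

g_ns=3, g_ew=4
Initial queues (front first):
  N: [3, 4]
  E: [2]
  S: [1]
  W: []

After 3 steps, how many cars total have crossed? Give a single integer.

Answer: 3

Derivation:
Step 1 [NS]: N:car3-GO,E:wait,S:car1-GO,W:wait | queues: N=1 E=1 S=0 W=0
Step 2 [NS]: N:car4-GO,E:wait,S:empty,W:wait | queues: N=0 E=1 S=0 W=0
Step 3 [NS]: N:empty,E:wait,S:empty,W:wait | queues: N=0 E=1 S=0 W=0
Cars crossed by step 3: 3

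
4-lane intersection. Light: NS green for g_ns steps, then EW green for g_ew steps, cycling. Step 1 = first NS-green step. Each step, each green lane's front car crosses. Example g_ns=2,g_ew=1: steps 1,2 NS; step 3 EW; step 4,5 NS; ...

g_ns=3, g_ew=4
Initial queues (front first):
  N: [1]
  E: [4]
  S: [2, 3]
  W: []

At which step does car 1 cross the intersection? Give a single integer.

Step 1 [NS]: N:car1-GO,E:wait,S:car2-GO,W:wait | queues: N=0 E=1 S=1 W=0
Step 2 [NS]: N:empty,E:wait,S:car3-GO,W:wait | queues: N=0 E=1 S=0 W=0
Step 3 [NS]: N:empty,E:wait,S:empty,W:wait | queues: N=0 E=1 S=0 W=0
Step 4 [EW]: N:wait,E:car4-GO,S:wait,W:empty | queues: N=0 E=0 S=0 W=0
Car 1 crosses at step 1

1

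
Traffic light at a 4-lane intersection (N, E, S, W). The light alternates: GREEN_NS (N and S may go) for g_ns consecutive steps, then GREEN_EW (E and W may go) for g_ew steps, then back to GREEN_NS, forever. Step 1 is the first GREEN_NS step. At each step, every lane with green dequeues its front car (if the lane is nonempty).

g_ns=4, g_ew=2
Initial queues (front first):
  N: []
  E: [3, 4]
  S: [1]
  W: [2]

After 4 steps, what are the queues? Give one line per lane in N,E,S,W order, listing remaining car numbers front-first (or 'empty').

Step 1 [NS]: N:empty,E:wait,S:car1-GO,W:wait | queues: N=0 E=2 S=0 W=1
Step 2 [NS]: N:empty,E:wait,S:empty,W:wait | queues: N=0 E=2 S=0 W=1
Step 3 [NS]: N:empty,E:wait,S:empty,W:wait | queues: N=0 E=2 S=0 W=1
Step 4 [NS]: N:empty,E:wait,S:empty,W:wait | queues: N=0 E=2 S=0 W=1

N: empty
E: 3 4
S: empty
W: 2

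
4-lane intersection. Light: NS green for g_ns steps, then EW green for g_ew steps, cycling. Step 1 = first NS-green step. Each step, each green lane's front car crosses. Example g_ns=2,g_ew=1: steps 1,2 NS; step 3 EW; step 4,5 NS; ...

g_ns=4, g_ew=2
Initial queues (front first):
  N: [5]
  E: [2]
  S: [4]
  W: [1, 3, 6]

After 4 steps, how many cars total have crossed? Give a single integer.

Answer: 2

Derivation:
Step 1 [NS]: N:car5-GO,E:wait,S:car4-GO,W:wait | queues: N=0 E=1 S=0 W=3
Step 2 [NS]: N:empty,E:wait,S:empty,W:wait | queues: N=0 E=1 S=0 W=3
Step 3 [NS]: N:empty,E:wait,S:empty,W:wait | queues: N=0 E=1 S=0 W=3
Step 4 [NS]: N:empty,E:wait,S:empty,W:wait | queues: N=0 E=1 S=0 W=3
Cars crossed by step 4: 2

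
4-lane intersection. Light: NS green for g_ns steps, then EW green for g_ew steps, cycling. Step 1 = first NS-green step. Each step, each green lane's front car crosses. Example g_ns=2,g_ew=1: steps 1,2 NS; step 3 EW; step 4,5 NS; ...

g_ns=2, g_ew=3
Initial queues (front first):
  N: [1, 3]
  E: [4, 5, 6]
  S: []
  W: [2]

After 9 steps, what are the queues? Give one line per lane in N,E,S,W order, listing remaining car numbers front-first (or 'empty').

Step 1 [NS]: N:car1-GO,E:wait,S:empty,W:wait | queues: N=1 E=3 S=0 W=1
Step 2 [NS]: N:car3-GO,E:wait,S:empty,W:wait | queues: N=0 E=3 S=0 W=1
Step 3 [EW]: N:wait,E:car4-GO,S:wait,W:car2-GO | queues: N=0 E=2 S=0 W=0
Step 4 [EW]: N:wait,E:car5-GO,S:wait,W:empty | queues: N=0 E=1 S=0 W=0
Step 5 [EW]: N:wait,E:car6-GO,S:wait,W:empty | queues: N=0 E=0 S=0 W=0

N: empty
E: empty
S: empty
W: empty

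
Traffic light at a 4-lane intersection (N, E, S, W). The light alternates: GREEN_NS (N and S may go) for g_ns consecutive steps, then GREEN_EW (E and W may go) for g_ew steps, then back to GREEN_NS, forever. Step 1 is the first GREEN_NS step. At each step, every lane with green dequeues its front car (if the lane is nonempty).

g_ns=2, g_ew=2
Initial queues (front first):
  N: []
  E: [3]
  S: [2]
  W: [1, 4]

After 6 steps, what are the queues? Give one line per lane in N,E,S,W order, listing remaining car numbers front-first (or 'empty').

Step 1 [NS]: N:empty,E:wait,S:car2-GO,W:wait | queues: N=0 E=1 S=0 W=2
Step 2 [NS]: N:empty,E:wait,S:empty,W:wait | queues: N=0 E=1 S=0 W=2
Step 3 [EW]: N:wait,E:car3-GO,S:wait,W:car1-GO | queues: N=0 E=0 S=0 W=1
Step 4 [EW]: N:wait,E:empty,S:wait,W:car4-GO | queues: N=0 E=0 S=0 W=0

N: empty
E: empty
S: empty
W: empty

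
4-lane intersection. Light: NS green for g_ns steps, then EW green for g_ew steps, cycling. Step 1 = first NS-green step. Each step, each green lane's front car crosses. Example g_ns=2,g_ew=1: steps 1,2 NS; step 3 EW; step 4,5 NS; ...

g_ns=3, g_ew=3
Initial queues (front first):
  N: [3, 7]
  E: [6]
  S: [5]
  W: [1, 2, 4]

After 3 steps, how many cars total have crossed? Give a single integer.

Step 1 [NS]: N:car3-GO,E:wait,S:car5-GO,W:wait | queues: N=1 E=1 S=0 W=3
Step 2 [NS]: N:car7-GO,E:wait,S:empty,W:wait | queues: N=0 E=1 S=0 W=3
Step 3 [NS]: N:empty,E:wait,S:empty,W:wait | queues: N=0 E=1 S=0 W=3
Cars crossed by step 3: 3

Answer: 3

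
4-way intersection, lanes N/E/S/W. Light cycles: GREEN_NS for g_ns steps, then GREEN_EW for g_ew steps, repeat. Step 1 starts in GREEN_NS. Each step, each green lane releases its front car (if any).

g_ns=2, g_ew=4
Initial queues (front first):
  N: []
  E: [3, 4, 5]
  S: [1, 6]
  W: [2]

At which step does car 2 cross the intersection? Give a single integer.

Step 1 [NS]: N:empty,E:wait,S:car1-GO,W:wait | queues: N=0 E=3 S=1 W=1
Step 2 [NS]: N:empty,E:wait,S:car6-GO,W:wait | queues: N=0 E=3 S=0 W=1
Step 3 [EW]: N:wait,E:car3-GO,S:wait,W:car2-GO | queues: N=0 E=2 S=0 W=0
Step 4 [EW]: N:wait,E:car4-GO,S:wait,W:empty | queues: N=0 E=1 S=0 W=0
Step 5 [EW]: N:wait,E:car5-GO,S:wait,W:empty | queues: N=0 E=0 S=0 W=0
Car 2 crosses at step 3

3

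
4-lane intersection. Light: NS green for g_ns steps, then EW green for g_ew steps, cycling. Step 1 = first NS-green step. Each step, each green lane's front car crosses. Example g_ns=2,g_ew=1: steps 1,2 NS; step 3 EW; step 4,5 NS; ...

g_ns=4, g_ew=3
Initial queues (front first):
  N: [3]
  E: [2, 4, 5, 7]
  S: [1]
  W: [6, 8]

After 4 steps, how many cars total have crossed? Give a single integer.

Step 1 [NS]: N:car3-GO,E:wait,S:car1-GO,W:wait | queues: N=0 E=4 S=0 W=2
Step 2 [NS]: N:empty,E:wait,S:empty,W:wait | queues: N=0 E=4 S=0 W=2
Step 3 [NS]: N:empty,E:wait,S:empty,W:wait | queues: N=0 E=4 S=0 W=2
Step 4 [NS]: N:empty,E:wait,S:empty,W:wait | queues: N=0 E=4 S=0 W=2
Cars crossed by step 4: 2

Answer: 2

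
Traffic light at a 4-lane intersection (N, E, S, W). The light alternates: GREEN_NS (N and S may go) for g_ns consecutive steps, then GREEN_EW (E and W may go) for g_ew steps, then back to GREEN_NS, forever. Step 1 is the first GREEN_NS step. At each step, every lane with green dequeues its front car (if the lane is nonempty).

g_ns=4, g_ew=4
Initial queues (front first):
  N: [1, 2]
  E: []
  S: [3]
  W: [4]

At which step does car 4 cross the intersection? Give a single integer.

Step 1 [NS]: N:car1-GO,E:wait,S:car3-GO,W:wait | queues: N=1 E=0 S=0 W=1
Step 2 [NS]: N:car2-GO,E:wait,S:empty,W:wait | queues: N=0 E=0 S=0 W=1
Step 3 [NS]: N:empty,E:wait,S:empty,W:wait | queues: N=0 E=0 S=0 W=1
Step 4 [NS]: N:empty,E:wait,S:empty,W:wait | queues: N=0 E=0 S=0 W=1
Step 5 [EW]: N:wait,E:empty,S:wait,W:car4-GO | queues: N=0 E=0 S=0 W=0
Car 4 crosses at step 5

5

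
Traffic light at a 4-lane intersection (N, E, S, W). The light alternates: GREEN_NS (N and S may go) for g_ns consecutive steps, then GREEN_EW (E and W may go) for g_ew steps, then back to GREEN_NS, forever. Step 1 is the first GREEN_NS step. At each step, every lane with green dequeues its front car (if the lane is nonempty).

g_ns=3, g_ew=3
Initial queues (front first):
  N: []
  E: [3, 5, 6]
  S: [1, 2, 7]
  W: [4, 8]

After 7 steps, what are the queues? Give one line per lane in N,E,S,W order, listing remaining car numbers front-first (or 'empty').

Step 1 [NS]: N:empty,E:wait,S:car1-GO,W:wait | queues: N=0 E=3 S=2 W=2
Step 2 [NS]: N:empty,E:wait,S:car2-GO,W:wait | queues: N=0 E=3 S=1 W=2
Step 3 [NS]: N:empty,E:wait,S:car7-GO,W:wait | queues: N=0 E=3 S=0 W=2
Step 4 [EW]: N:wait,E:car3-GO,S:wait,W:car4-GO | queues: N=0 E=2 S=0 W=1
Step 5 [EW]: N:wait,E:car5-GO,S:wait,W:car8-GO | queues: N=0 E=1 S=0 W=0
Step 6 [EW]: N:wait,E:car6-GO,S:wait,W:empty | queues: N=0 E=0 S=0 W=0

N: empty
E: empty
S: empty
W: empty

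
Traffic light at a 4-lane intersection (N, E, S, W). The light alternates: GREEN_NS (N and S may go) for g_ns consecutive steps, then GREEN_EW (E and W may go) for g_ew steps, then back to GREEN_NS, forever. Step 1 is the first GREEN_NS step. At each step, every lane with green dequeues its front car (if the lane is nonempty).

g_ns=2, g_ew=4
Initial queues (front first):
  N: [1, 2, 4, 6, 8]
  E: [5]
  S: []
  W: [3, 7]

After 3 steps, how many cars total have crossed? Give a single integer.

Step 1 [NS]: N:car1-GO,E:wait,S:empty,W:wait | queues: N=4 E=1 S=0 W=2
Step 2 [NS]: N:car2-GO,E:wait,S:empty,W:wait | queues: N=3 E=1 S=0 W=2
Step 3 [EW]: N:wait,E:car5-GO,S:wait,W:car3-GO | queues: N=3 E=0 S=0 W=1
Cars crossed by step 3: 4

Answer: 4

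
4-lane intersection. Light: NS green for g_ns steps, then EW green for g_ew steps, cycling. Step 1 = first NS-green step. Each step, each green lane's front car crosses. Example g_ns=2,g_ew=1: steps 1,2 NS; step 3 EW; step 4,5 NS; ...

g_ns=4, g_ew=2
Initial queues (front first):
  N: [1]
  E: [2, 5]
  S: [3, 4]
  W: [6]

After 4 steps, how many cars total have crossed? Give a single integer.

Answer: 3

Derivation:
Step 1 [NS]: N:car1-GO,E:wait,S:car3-GO,W:wait | queues: N=0 E=2 S=1 W=1
Step 2 [NS]: N:empty,E:wait,S:car4-GO,W:wait | queues: N=0 E=2 S=0 W=1
Step 3 [NS]: N:empty,E:wait,S:empty,W:wait | queues: N=0 E=2 S=0 W=1
Step 4 [NS]: N:empty,E:wait,S:empty,W:wait | queues: N=0 E=2 S=0 W=1
Cars crossed by step 4: 3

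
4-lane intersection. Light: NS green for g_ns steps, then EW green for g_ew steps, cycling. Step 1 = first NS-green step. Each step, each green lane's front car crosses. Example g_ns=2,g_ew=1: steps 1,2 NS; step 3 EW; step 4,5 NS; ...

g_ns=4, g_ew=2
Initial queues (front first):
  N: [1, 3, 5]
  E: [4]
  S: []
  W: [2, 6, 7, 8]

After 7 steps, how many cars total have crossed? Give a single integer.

Answer: 6

Derivation:
Step 1 [NS]: N:car1-GO,E:wait,S:empty,W:wait | queues: N=2 E=1 S=0 W=4
Step 2 [NS]: N:car3-GO,E:wait,S:empty,W:wait | queues: N=1 E=1 S=0 W=4
Step 3 [NS]: N:car5-GO,E:wait,S:empty,W:wait | queues: N=0 E=1 S=0 W=4
Step 4 [NS]: N:empty,E:wait,S:empty,W:wait | queues: N=0 E=1 S=0 W=4
Step 5 [EW]: N:wait,E:car4-GO,S:wait,W:car2-GO | queues: N=0 E=0 S=0 W=3
Step 6 [EW]: N:wait,E:empty,S:wait,W:car6-GO | queues: N=0 E=0 S=0 W=2
Step 7 [NS]: N:empty,E:wait,S:empty,W:wait | queues: N=0 E=0 S=0 W=2
Cars crossed by step 7: 6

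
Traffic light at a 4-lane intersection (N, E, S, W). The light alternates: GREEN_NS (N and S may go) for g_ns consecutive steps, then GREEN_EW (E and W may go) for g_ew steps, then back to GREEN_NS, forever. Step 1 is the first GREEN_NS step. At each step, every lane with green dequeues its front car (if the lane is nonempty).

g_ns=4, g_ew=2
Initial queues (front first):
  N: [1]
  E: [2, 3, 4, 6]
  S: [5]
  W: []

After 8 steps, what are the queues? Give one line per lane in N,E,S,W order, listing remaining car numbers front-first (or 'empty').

Step 1 [NS]: N:car1-GO,E:wait,S:car5-GO,W:wait | queues: N=0 E=4 S=0 W=0
Step 2 [NS]: N:empty,E:wait,S:empty,W:wait | queues: N=0 E=4 S=0 W=0
Step 3 [NS]: N:empty,E:wait,S:empty,W:wait | queues: N=0 E=4 S=0 W=0
Step 4 [NS]: N:empty,E:wait,S:empty,W:wait | queues: N=0 E=4 S=0 W=0
Step 5 [EW]: N:wait,E:car2-GO,S:wait,W:empty | queues: N=0 E=3 S=0 W=0
Step 6 [EW]: N:wait,E:car3-GO,S:wait,W:empty | queues: N=0 E=2 S=0 W=0
Step 7 [NS]: N:empty,E:wait,S:empty,W:wait | queues: N=0 E=2 S=0 W=0
Step 8 [NS]: N:empty,E:wait,S:empty,W:wait | queues: N=0 E=2 S=0 W=0

N: empty
E: 4 6
S: empty
W: empty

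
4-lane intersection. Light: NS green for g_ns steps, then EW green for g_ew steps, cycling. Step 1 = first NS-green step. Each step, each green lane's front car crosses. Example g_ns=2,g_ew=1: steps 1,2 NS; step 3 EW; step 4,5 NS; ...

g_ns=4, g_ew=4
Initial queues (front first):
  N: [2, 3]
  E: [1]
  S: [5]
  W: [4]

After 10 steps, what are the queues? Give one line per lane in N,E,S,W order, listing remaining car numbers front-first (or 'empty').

Step 1 [NS]: N:car2-GO,E:wait,S:car5-GO,W:wait | queues: N=1 E=1 S=0 W=1
Step 2 [NS]: N:car3-GO,E:wait,S:empty,W:wait | queues: N=0 E=1 S=0 W=1
Step 3 [NS]: N:empty,E:wait,S:empty,W:wait | queues: N=0 E=1 S=0 W=1
Step 4 [NS]: N:empty,E:wait,S:empty,W:wait | queues: N=0 E=1 S=0 W=1
Step 5 [EW]: N:wait,E:car1-GO,S:wait,W:car4-GO | queues: N=0 E=0 S=0 W=0

N: empty
E: empty
S: empty
W: empty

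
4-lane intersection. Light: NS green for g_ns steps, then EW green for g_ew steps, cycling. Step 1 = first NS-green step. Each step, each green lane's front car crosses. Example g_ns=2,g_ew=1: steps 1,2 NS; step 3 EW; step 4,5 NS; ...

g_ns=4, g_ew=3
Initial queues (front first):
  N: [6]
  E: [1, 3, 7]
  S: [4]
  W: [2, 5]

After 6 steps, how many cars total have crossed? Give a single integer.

Answer: 6

Derivation:
Step 1 [NS]: N:car6-GO,E:wait,S:car4-GO,W:wait | queues: N=0 E=3 S=0 W=2
Step 2 [NS]: N:empty,E:wait,S:empty,W:wait | queues: N=0 E=3 S=0 W=2
Step 3 [NS]: N:empty,E:wait,S:empty,W:wait | queues: N=0 E=3 S=0 W=2
Step 4 [NS]: N:empty,E:wait,S:empty,W:wait | queues: N=0 E=3 S=0 W=2
Step 5 [EW]: N:wait,E:car1-GO,S:wait,W:car2-GO | queues: N=0 E=2 S=0 W=1
Step 6 [EW]: N:wait,E:car3-GO,S:wait,W:car5-GO | queues: N=0 E=1 S=0 W=0
Cars crossed by step 6: 6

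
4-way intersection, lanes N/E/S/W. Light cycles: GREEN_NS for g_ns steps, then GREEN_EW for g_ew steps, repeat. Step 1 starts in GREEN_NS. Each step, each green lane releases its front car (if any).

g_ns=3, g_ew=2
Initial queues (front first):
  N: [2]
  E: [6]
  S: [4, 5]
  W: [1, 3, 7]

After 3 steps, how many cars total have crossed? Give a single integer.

Step 1 [NS]: N:car2-GO,E:wait,S:car4-GO,W:wait | queues: N=0 E=1 S=1 W=3
Step 2 [NS]: N:empty,E:wait,S:car5-GO,W:wait | queues: N=0 E=1 S=0 W=3
Step 3 [NS]: N:empty,E:wait,S:empty,W:wait | queues: N=0 E=1 S=0 W=3
Cars crossed by step 3: 3

Answer: 3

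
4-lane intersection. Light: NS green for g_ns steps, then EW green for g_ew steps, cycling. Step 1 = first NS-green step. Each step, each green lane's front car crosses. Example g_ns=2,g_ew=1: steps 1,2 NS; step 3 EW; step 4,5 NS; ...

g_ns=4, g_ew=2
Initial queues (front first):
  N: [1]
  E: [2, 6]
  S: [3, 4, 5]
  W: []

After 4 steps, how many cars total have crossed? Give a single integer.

Step 1 [NS]: N:car1-GO,E:wait,S:car3-GO,W:wait | queues: N=0 E=2 S=2 W=0
Step 2 [NS]: N:empty,E:wait,S:car4-GO,W:wait | queues: N=0 E=2 S=1 W=0
Step 3 [NS]: N:empty,E:wait,S:car5-GO,W:wait | queues: N=0 E=2 S=0 W=0
Step 4 [NS]: N:empty,E:wait,S:empty,W:wait | queues: N=0 E=2 S=0 W=0
Cars crossed by step 4: 4

Answer: 4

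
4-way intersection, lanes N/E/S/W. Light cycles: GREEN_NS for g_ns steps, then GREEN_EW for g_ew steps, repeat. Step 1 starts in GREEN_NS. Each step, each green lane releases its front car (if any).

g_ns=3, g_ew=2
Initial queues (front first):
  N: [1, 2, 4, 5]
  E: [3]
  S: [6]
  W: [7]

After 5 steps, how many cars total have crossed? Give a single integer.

Step 1 [NS]: N:car1-GO,E:wait,S:car6-GO,W:wait | queues: N=3 E=1 S=0 W=1
Step 2 [NS]: N:car2-GO,E:wait,S:empty,W:wait | queues: N=2 E=1 S=0 W=1
Step 3 [NS]: N:car4-GO,E:wait,S:empty,W:wait | queues: N=1 E=1 S=0 W=1
Step 4 [EW]: N:wait,E:car3-GO,S:wait,W:car7-GO | queues: N=1 E=0 S=0 W=0
Step 5 [EW]: N:wait,E:empty,S:wait,W:empty | queues: N=1 E=0 S=0 W=0
Cars crossed by step 5: 6

Answer: 6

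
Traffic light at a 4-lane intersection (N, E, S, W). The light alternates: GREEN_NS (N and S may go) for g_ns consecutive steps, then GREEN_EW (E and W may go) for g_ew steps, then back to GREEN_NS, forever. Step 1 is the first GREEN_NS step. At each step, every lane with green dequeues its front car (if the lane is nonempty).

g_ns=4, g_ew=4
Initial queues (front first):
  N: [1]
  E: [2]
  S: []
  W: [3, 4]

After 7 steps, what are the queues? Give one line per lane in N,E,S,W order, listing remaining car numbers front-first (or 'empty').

Step 1 [NS]: N:car1-GO,E:wait,S:empty,W:wait | queues: N=0 E=1 S=0 W=2
Step 2 [NS]: N:empty,E:wait,S:empty,W:wait | queues: N=0 E=1 S=0 W=2
Step 3 [NS]: N:empty,E:wait,S:empty,W:wait | queues: N=0 E=1 S=0 W=2
Step 4 [NS]: N:empty,E:wait,S:empty,W:wait | queues: N=0 E=1 S=0 W=2
Step 5 [EW]: N:wait,E:car2-GO,S:wait,W:car3-GO | queues: N=0 E=0 S=0 W=1
Step 6 [EW]: N:wait,E:empty,S:wait,W:car4-GO | queues: N=0 E=0 S=0 W=0

N: empty
E: empty
S: empty
W: empty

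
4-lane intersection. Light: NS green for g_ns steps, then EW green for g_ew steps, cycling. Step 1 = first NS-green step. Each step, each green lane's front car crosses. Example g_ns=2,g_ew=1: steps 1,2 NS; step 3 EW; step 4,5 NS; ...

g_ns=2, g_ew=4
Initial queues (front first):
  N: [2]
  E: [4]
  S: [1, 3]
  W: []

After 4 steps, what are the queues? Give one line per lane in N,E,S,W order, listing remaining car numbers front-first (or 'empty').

Step 1 [NS]: N:car2-GO,E:wait,S:car1-GO,W:wait | queues: N=0 E=1 S=1 W=0
Step 2 [NS]: N:empty,E:wait,S:car3-GO,W:wait | queues: N=0 E=1 S=0 W=0
Step 3 [EW]: N:wait,E:car4-GO,S:wait,W:empty | queues: N=0 E=0 S=0 W=0

N: empty
E: empty
S: empty
W: empty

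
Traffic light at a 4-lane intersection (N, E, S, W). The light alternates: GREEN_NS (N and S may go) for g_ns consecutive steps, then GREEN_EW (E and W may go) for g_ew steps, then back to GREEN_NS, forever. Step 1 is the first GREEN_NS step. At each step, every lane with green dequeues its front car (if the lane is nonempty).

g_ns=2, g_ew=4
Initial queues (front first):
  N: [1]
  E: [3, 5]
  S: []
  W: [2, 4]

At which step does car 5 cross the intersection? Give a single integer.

Step 1 [NS]: N:car1-GO,E:wait,S:empty,W:wait | queues: N=0 E=2 S=0 W=2
Step 2 [NS]: N:empty,E:wait,S:empty,W:wait | queues: N=0 E=2 S=0 W=2
Step 3 [EW]: N:wait,E:car3-GO,S:wait,W:car2-GO | queues: N=0 E=1 S=0 W=1
Step 4 [EW]: N:wait,E:car5-GO,S:wait,W:car4-GO | queues: N=0 E=0 S=0 W=0
Car 5 crosses at step 4

4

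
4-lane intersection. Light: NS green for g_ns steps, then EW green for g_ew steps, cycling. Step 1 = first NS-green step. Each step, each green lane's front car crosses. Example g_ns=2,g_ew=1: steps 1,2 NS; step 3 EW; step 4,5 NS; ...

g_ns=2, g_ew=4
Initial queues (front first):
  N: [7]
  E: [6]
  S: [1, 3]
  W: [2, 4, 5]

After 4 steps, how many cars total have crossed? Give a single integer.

Answer: 6

Derivation:
Step 1 [NS]: N:car7-GO,E:wait,S:car1-GO,W:wait | queues: N=0 E=1 S=1 W=3
Step 2 [NS]: N:empty,E:wait,S:car3-GO,W:wait | queues: N=0 E=1 S=0 W=3
Step 3 [EW]: N:wait,E:car6-GO,S:wait,W:car2-GO | queues: N=0 E=0 S=0 W=2
Step 4 [EW]: N:wait,E:empty,S:wait,W:car4-GO | queues: N=0 E=0 S=0 W=1
Cars crossed by step 4: 6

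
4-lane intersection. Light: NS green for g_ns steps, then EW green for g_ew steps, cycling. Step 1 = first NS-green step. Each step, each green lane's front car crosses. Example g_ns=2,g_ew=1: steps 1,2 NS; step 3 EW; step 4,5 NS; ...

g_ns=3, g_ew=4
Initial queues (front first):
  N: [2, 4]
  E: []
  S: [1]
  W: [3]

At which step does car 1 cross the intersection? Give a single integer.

Step 1 [NS]: N:car2-GO,E:wait,S:car1-GO,W:wait | queues: N=1 E=0 S=0 W=1
Step 2 [NS]: N:car4-GO,E:wait,S:empty,W:wait | queues: N=0 E=0 S=0 W=1
Step 3 [NS]: N:empty,E:wait,S:empty,W:wait | queues: N=0 E=0 S=0 W=1
Step 4 [EW]: N:wait,E:empty,S:wait,W:car3-GO | queues: N=0 E=0 S=0 W=0
Car 1 crosses at step 1

1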